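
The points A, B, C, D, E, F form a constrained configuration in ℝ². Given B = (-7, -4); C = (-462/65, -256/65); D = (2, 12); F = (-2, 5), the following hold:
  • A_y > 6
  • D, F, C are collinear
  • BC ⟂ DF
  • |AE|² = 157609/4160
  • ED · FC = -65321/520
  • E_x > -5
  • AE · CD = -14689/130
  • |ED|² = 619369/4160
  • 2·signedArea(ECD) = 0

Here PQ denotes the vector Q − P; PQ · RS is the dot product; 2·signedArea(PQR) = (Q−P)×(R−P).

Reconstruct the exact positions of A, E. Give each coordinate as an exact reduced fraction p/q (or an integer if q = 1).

1. E_x = -527/130  [2·signedArea(ECD) = 0 ∩ ED · FC = -65321/520]
2. E_y = 731/520  [2·signedArea(ECD) = 0 ∩ ED · FC = -65321/520]
   → E = (-527/130, 731/520)
3. A_x = -1  [line -592/65·x + -1036/65·y + 6401/65 = 0 ∩ |AE|² = 157609/4160]
4. A_y = 27/4  [line -592/65·x + -1036/65·y + 6401/65 = 0 ∩ |AE|² = 157609/4160]
   → A = (-1, 27/4)

A = (-1, 27/4)
E = (-527/130, 731/520)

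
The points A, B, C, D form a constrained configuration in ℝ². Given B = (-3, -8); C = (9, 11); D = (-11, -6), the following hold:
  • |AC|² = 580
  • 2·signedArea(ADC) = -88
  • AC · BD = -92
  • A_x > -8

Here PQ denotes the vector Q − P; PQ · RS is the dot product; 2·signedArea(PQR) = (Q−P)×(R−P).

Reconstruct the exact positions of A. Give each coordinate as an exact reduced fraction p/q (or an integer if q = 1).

A = (-7, -7)

1. A_x = -7  [2·signedArea(ADC) = -88 ∩ AC · BD = -92]
2. A_y = -7  [2·signedArea(ADC) = -88 ∩ AC · BD = -92]
   → A = (-7, -7)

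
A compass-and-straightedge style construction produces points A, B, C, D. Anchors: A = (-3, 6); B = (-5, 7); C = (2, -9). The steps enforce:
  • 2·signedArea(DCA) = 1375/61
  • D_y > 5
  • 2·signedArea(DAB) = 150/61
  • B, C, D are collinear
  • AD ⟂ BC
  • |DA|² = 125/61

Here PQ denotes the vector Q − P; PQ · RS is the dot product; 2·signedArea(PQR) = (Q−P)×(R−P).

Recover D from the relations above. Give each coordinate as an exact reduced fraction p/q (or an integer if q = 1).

D = (-263/61, 331/61)

1. D_x = -263/61  [B, C, D are collinear ∩ AD ⟂ BC]
2. D_y = 331/61  [B, C, D are collinear ∩ AD ⟂ BC]
   → D = (-263/61, 331/61)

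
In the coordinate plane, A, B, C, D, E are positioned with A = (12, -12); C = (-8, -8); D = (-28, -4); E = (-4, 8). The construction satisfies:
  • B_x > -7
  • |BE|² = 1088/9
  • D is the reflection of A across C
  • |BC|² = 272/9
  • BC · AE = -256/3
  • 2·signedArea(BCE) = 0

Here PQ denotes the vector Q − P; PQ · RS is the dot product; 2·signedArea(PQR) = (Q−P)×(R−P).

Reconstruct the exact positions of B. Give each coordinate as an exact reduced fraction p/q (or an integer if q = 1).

1. B_x = -20/3  [2·signedArea(BCE) = 0 ∩ BC · AE = -256/3]
2. B_y = -8/3  [2·signedArea(BCE) = 0 ∩ BC · AE = -256/3]
   → B = (-20/3, -8/3)

B = (-20/3, -8/3)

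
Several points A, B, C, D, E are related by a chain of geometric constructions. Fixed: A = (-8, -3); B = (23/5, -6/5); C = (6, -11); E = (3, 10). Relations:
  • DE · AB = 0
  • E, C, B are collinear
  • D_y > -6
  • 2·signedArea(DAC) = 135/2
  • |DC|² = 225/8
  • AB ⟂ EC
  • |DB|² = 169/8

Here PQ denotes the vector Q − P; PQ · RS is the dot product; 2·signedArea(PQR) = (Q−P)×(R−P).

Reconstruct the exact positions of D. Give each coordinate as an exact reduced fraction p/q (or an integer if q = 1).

1. D_x = 21/4  [DE · AB = 0 ∩ 2·signedArea(DAC) = 135/2]
2. D_y = -23/4  [DE · AB = 0 ∩ 2·signedArea(DAC) = 135/2]
   → D = (21/4, -23/4)

D = (21/4, -23/4)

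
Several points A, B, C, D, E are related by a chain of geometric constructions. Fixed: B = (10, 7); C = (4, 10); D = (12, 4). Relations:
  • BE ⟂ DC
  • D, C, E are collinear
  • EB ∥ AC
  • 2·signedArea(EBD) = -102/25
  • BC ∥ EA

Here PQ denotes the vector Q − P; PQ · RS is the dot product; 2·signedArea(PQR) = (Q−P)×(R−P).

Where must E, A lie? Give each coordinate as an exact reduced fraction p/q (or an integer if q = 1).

A = (82/25, 226/25)
E = (232/25, 151/25)

1. E_x = 232/25  [D, C, E are collinear ∩ BE ⟂ DC]
2. E_y = 151/25  [D, C, E are collinear ∩ BE ⟂ DC]
   → E = (232/25, 151/25)
3. A_x = 82/25  [EB ∥ AC ∩ BC ∥ EA]
4. A_y = 226/25  [EB ∥ AC ∩ BC ∥ EA]
   → A = (82/25, 226/25)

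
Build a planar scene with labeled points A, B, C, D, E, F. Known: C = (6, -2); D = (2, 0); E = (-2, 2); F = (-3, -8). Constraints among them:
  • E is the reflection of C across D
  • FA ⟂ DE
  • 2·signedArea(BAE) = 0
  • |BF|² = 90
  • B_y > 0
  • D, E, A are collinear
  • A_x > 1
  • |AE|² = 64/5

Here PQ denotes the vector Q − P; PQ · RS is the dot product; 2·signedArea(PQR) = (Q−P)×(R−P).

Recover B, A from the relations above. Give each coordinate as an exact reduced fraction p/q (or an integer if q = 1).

A = (6/5, 2/5)
B = (0, 1)

1. A_x = 6/5  [D, E, A are collinear ∩ FA ⟂ DE]
2. A_y = 2/5  [D, E, A are collinear ∩ FA ⟂ DE]
   → A = (6/5, 2/5)
3. B_x = 0  [line -8/5·x + -16/5·y + 16/5 = 0 ∩ |BF|² = 90]
4. B_y = 1  [line -8/5·x + -16/5·y + 16/5 = 0 ∩ |BF|² = 90]
   → B = (0, 1)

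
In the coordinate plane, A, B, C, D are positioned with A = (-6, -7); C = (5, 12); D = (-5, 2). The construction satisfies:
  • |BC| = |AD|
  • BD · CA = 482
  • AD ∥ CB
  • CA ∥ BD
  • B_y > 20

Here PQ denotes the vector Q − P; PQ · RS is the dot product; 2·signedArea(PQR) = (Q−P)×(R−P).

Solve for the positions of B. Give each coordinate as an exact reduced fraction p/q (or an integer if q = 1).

1. B_x = 6  [CA ∥ BD ∩ AD ∥ CB]
2. B_y = 21  [CA ∥ BD ∩ AD ∥ CB]
   → B = (6, 21)

B = (6, 21)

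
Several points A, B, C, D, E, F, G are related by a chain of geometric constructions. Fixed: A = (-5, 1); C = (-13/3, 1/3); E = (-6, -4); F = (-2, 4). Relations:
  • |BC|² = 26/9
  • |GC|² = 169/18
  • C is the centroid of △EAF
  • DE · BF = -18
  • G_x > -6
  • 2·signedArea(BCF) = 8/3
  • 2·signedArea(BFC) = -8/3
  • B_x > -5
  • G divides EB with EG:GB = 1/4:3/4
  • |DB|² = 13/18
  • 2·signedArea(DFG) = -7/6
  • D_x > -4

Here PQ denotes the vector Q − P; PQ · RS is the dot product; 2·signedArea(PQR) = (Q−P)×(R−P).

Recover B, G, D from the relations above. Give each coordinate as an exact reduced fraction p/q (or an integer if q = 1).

B = (-4, 2)
D = (-19/6, 13/6)
G = (-11/2, -5/2)

1. B_x = -4  [line -11/3·x + 7/3·y + -58/3 = 0 ∩ |BC|² = 26/9]
2. B_y = 2  [line -11/3·x + 7/3·y + -58/3 = 0 ∩ |BC|² = 26/9]
   → B = (-4, 2)
3. G_x = -11/2  [G divides EB with EG:GB = 1/4:3/4]
4. G_y = -5/2  [G divides EB with EG:GB = 1/4:3/4]
   → G = (-11/2, -5/2)
5. D_x = -19/6  [DE · BF = -18 ∩ 2·signedArea(DFG) = -7/6]
6. D_y = 13/6  [DE · BF = -18 ∩ 2·signedArea(DFG) = -7/6]
   → D = (-19/6, 13/6)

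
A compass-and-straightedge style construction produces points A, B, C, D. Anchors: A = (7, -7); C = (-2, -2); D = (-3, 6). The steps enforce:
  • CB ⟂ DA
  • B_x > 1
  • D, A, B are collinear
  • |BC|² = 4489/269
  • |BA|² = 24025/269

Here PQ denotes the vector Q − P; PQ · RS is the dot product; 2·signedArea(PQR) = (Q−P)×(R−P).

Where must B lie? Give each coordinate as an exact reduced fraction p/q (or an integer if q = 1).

B = (333/269, 132/269)

1. B_x = 333/269  [D, A, B are collinear ∩ CB ⟂ DA]
2. B_y = 132/269  [D, A, B are collinear ∩ CB ⟂ DA]
   → B = (333/269, 132/269)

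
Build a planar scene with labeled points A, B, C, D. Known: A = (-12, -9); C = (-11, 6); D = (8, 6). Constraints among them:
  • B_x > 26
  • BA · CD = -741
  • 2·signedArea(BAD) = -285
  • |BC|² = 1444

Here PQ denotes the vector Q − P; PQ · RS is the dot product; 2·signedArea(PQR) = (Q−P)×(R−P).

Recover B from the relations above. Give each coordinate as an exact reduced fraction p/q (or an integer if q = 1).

1. B_x = 27  [BA · CD = -741 ∩ 2·signedArea(BAD) = -285]
2. B_y = 6  [BA · CD = -741 ∩ 2·signedArea(BAD) = -285]
   → B = (27, 6)

B = (27, 6)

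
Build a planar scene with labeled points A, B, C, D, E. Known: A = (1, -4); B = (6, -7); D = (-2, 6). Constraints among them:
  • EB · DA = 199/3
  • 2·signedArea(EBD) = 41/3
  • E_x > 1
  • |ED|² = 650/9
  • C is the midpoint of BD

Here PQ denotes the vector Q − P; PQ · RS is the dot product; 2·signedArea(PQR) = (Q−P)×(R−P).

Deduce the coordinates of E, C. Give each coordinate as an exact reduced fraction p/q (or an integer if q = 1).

1. E_x = 5/3  [EB · DA = 199/3 ∩ 2·signedArea(EBD) = 41/3]
2. E_y = -5/3  [EB · DA = 199/3 ∩ 2·signedArea(EBD) = 41/3]
   → E = (5/3, -5/3)
3. C_x = 2  [C is the midpoint of BD]
4. C_y = -1/2  [C is the midpoint of BD]
   → C = (2, -1/2)

C = (2, -1/2)
E = (5/3, -5/3)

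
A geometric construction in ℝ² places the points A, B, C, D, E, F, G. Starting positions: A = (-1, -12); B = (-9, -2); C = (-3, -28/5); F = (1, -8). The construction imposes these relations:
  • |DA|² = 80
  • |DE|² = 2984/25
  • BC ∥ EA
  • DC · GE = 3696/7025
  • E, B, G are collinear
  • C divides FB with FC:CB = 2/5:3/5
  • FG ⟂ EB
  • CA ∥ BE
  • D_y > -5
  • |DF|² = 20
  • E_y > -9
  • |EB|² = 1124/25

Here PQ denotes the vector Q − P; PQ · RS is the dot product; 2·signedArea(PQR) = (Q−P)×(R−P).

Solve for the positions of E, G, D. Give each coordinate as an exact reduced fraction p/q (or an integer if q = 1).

D = (3, -4)
E = (-7, -42/5)
G = (-1799/281, -2898/281)

1. E_x = -7  [BC ∥ EA ∩ CA ∥ BE]
2. E_y = -42/5  [BC ∥ EA ∩ CA ∥ BE]
   → E = (-7, -42/5)
3. G_x = -1799/281  [E, B, G are collinear ∩ FG ⟂ EB]
4. G_y = -2898/281  [E, B, G are collinear ∩ FG ⟂ EB]
   → G = (-1799/281, -2898/281)
5. D_x = 3  [line 168/281·x + -2688/1405·y + -13272/1405 = 0 ∩ |DE|² = 2984/25]
6. D_y = -4  [line 168/281·x + -2688/1405·y + -13272/1405 = 0 ∩ |DE|² = 2984/25]
   → D = (3, -4)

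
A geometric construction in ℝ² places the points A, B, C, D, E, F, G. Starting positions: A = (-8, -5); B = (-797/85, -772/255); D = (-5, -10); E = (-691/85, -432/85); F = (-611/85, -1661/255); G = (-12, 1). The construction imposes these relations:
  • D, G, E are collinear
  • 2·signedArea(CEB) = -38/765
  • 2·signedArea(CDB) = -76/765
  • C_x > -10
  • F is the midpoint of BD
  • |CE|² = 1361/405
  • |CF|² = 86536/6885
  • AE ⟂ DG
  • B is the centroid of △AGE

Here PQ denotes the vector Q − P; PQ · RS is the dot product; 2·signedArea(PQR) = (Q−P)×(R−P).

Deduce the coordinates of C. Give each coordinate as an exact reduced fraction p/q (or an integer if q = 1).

C = (-2311/255, -2681/765)

1. C_x = -2311/255  [2·signedArea(CDB) = -76/765 ∩ 2·signedArea(CEB) = -38/765]
2. C_y = -2681/765  [2·signedArea(CDB) = -76/765 ∩ 2·signedArea(CEB) = -38/765]
   → C = (-2311/255, -2681/765)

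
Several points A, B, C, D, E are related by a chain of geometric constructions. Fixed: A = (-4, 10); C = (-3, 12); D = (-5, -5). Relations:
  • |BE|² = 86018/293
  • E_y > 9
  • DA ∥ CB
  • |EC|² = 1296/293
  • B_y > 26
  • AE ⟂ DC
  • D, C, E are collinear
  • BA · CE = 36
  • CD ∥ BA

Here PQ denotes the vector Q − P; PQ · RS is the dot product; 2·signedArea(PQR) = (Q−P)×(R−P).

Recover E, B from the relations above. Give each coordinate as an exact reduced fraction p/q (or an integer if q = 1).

1. E_x = -951/293  [D, C, E are collinear ∩ AE ⟂ DC]
2. E_y = 2904/293  [D, C, E are collinear ∩ AE ⟂ DC]
   → E = (-951/293, 2904/293)
3. B_x = -2  [CD ∥ BA ∩ DA ∥ CB]
4. B_y = 27  [CD ∥ BA ∩ DA ∥ CB]
   → B = (-2, 27)

B = (-2, 27)
E = (-951/293, 2904/293)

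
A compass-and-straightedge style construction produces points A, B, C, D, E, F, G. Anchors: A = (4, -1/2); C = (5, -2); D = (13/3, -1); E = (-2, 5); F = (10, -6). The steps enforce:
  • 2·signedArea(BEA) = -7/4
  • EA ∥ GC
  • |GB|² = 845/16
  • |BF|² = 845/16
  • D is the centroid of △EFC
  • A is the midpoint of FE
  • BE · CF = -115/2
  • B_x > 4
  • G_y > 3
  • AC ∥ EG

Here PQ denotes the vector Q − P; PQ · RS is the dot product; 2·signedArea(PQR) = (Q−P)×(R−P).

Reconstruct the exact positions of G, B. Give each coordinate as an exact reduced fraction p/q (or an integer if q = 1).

B = (9/2, -5/4)
G = (-1, 7/2)

1. G_x = -1  [EA ∥ GC ∩ AC ∥ EG]
2. G_y = 7/2  [EA ∥ GC ∩ AC ∥ EG]
   → G = (-1, 7/2)
3. B_x = 9/2  [2·signedArea(BEA) = -7/4 ∩ BE · CF = -115/2]
4. B_y = -5/4  [2·signedArea(BEA) = -7/4 ∩ BE · CF = -115/2]
   → B = (9/2, -5/4)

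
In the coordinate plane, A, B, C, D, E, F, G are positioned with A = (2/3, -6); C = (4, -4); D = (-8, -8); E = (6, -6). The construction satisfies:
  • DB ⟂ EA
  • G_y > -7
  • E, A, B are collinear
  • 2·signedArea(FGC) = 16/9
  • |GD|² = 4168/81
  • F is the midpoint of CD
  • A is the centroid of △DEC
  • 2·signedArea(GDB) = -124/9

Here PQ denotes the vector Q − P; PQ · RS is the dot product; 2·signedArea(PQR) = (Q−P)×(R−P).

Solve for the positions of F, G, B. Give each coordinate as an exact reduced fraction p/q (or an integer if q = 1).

1. F_x = -2  [F is the midpoint of CD]
2. F_y = -6  [F is the midpoint of CD]
   → F = (-2, -6)
3. G_x = -10/9  [line 2·x + -6·y + -304/9 = 0 ∩ |GD|² = 4168/81]
4. G_y = -6  [line 2·x + -6·y + -304/9 = 0 ∩ |GD|² = 4168/81]
   → G = (-10/9, -6)
5. B_x = -8  [2·signedArea(GDB) = -124/9 ∩ E, A, B are collinear]
6. B_y = -6  [2·signedArea(GDB) = -124/9 ∩ E, A, B are collinear]
   → B = (-8, -6)

B = (-8, -6)
F = (-2, -6)
G = (-10/9, -6)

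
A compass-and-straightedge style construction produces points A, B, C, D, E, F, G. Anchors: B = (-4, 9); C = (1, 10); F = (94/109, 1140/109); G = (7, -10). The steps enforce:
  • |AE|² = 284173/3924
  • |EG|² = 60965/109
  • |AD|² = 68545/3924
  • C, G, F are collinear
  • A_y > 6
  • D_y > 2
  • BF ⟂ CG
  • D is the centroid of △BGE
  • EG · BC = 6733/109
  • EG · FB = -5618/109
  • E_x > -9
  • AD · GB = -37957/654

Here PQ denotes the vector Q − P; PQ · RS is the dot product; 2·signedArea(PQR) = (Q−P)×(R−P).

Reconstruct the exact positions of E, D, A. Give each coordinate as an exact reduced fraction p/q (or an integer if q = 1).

A = (-52/109, 3983/654)
D = (-213/109, 713/327)
E = (-966/109, 822/109)

1. E_x = -966/109  [EG · FB = -5618/109 ∩ EG · BC = 6733/109]
2. E_y = 822/109  [EG · FB = -5618/109 ∩ EG · BC = 6733/109]
   → E = (-966/109, 822/109)
3. D_x = -213/109  [D is the centroid of △BGE]
4. D_y = 713/327  [D is the centroid of △BGE]
   → D = (-213/109, 713/327)
5. A_x = -52/109  [line 11·x + -19·y + 79109/654 = 0 ∩ |AE|² = 284173/3924]
6. A_y = 3983/654  [line 11·x + -19·y + 79109/654 = 0 ∩ |AE|² = 284173/3924]
   → A = (-52/109, 3983/654)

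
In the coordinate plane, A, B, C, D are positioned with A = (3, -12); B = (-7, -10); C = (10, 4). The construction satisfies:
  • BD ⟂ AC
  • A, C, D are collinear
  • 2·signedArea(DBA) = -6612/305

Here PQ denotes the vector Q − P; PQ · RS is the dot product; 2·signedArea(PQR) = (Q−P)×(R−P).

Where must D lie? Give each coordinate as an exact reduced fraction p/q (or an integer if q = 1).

1. D_x = 649/305  [A, C, D are collinear ∩ BD ⟂ AC]
2. D_y = -4268/305  [A, C, D are collinear ∩ BD ⟂ AC]
   → D = (649/305, -4268/305)

D = (649/305, -4268/305)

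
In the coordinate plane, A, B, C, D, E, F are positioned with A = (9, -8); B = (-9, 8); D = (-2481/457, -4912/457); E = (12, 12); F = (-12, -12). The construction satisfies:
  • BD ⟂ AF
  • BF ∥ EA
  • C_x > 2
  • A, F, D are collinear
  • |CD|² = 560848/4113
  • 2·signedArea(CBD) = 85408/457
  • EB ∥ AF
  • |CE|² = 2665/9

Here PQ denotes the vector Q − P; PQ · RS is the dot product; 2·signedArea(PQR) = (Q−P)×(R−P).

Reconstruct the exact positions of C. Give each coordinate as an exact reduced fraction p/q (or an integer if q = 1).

C = (3, -8/3)

1. C_x = 3  [line 8568/457·x + 1632/457·y + -21352/457 = 0 ∩ |CE|² = 2665/9]
2. C_y = -8/3  [line 8568/457·x + 1632/457·y + -21352/457 = 0 ∩ |CE|² = 2665/9]
   → C = (3, -8/3)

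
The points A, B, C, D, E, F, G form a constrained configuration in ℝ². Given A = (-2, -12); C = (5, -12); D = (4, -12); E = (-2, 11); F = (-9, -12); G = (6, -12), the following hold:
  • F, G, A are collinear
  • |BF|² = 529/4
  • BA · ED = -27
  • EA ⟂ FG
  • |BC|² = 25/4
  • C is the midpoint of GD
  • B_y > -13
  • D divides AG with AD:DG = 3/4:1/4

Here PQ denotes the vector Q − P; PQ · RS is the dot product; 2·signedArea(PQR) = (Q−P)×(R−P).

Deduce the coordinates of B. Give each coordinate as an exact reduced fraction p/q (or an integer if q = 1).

B = (5/2, -12)

1. B_x = 5/2  [line -6·x + 23·y + 291 = 0 ∩ |BF|² = 529/4]
2. B_y = -12  [line -6·x + 23·y + 291 = 0 ∩ |BF|² = 529/4]
   → B = (5/2, -12)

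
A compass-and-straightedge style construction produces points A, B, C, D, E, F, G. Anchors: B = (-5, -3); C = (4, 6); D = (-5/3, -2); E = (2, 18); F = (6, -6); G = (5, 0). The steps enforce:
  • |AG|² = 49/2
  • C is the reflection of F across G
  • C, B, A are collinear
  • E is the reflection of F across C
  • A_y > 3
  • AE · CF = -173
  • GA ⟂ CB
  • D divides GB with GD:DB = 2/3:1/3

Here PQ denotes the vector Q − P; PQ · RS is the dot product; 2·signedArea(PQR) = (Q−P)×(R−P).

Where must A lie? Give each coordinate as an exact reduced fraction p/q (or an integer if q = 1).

A = (3/2, 7/2)

1. A_x = 3/2  [C, B, A are collinear ∩ GA ⟂ CB]
2. A_y = 7/2  [C, B, A are collinear ∩ GA ⟂ CB]
   → A = (3/2, 7/2)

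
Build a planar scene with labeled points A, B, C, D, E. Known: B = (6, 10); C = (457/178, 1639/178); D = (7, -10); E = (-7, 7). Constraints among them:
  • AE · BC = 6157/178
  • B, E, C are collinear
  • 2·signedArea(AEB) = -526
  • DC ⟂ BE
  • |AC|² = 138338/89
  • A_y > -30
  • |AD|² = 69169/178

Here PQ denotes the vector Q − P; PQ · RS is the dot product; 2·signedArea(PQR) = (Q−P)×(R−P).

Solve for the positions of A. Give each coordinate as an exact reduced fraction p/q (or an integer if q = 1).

A = (2035/178, -5199/178)

1. A_x = 2035/178  [2·signedArea(AEB) = -526 ∩ AE · BC = 6157/178]
2. A_y = -5199/178  [2·signedArea(AEB) = -526 ∩ AE · BC = 6157/178]
   → A = (2035/178, -5199/178)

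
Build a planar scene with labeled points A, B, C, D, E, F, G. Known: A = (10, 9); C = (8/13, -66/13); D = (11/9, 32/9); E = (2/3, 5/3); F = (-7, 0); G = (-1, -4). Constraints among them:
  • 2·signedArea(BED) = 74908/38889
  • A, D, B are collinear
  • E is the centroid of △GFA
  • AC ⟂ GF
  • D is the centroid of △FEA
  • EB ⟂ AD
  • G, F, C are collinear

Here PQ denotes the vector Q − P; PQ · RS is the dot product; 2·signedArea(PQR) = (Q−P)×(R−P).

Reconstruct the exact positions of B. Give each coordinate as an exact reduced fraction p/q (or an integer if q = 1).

1. B_x = -325/12963  [A, D, B are collinear ∩ EB ⟂ AD]
2. B_y = 36062/12963  [A, D, B are collinear ∩ EB ⟂ AD]
   → B = (-325/12963, 36062/12963)

B = (-325/12963, 36062/12963)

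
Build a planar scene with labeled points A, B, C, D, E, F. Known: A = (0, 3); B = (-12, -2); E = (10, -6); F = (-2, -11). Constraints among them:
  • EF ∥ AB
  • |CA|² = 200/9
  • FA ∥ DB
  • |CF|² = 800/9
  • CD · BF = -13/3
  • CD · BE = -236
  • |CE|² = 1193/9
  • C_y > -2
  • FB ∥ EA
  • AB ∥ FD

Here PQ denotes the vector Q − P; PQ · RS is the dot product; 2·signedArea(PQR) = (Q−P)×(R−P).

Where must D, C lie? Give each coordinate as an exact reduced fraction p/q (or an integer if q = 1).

C = (-2/3, -5/3)
D = (-14, -16)

1. D_x = -14  [FA ∥ DB ∩ AB ∥ FD]
2. D_y = -16  [FA ∥ DB ∩ AB ∥ FD]
   → D = (-14, -16)
3. C_x = -2/3  [CD · BE = -236 ∩ CD · BF = -13/3]
4. C_y = -5/3  [CD · BE = -236 ∩ CD · BF = -13/3]
   → C = (-2/3, -5/3)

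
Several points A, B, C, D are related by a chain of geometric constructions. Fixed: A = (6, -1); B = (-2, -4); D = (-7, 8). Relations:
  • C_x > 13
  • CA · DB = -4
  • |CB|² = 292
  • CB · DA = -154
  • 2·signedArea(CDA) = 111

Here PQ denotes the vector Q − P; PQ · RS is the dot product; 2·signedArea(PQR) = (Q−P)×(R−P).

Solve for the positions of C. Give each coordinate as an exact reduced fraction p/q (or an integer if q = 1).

1. C_x = 14  [CB · DA = -154 ∩ CA · DB = -4]
2. C_y = 2  [CB · DA = -154 ∩ CA · DB = -4]
   → C = (14, 2)

C = (14, 2)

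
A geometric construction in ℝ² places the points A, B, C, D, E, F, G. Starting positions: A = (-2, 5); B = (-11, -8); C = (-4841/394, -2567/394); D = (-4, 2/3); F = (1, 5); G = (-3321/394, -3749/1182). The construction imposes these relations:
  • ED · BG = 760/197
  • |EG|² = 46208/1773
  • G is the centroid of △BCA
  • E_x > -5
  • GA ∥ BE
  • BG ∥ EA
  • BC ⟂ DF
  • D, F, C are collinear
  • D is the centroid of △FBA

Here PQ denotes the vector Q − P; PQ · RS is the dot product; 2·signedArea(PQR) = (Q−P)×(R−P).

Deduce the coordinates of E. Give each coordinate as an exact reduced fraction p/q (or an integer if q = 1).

E = (-1801/394, 203/1182)

1. E_x = -1801/394  [BG ∥ EA ∩ GA ∥ BE]
2. E_y = 203/1182  [BG ∥ EA ∩ GA ∥ BE]
   → E = (-1801/394, 203/1182)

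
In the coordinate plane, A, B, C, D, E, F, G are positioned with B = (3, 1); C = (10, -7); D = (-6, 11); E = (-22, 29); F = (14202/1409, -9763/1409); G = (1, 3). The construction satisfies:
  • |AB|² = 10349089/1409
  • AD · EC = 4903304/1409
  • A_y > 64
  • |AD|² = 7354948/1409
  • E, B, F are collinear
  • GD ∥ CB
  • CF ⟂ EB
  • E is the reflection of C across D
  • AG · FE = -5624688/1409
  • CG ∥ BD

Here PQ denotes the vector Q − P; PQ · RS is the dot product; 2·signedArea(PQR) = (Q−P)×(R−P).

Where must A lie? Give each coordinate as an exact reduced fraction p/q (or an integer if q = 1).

1. A_x = -76198/1409  [AG · FE = -5624688/1409 ∩ AD · EC = 4903304/1409]
2. A_y = 91485/1409  [AG · FE = -5624688/1409 ∩ AD · EC = 4903304/1409]
   → A = (-76198/1409, 91485/1409)

A = (-76198/1409, 91485/1409)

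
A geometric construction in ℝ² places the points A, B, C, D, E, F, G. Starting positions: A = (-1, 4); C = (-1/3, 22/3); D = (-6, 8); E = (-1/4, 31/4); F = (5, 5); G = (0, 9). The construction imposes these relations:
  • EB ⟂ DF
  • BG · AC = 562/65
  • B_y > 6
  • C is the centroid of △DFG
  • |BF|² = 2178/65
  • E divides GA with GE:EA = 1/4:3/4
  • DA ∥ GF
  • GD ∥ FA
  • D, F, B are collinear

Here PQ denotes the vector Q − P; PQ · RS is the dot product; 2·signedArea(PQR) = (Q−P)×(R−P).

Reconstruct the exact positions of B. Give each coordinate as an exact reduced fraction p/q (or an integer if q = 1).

1. B_x = -38/65  [D, F, B are collinear ∩ EB ⟂ DF]
2. B_y = 424/65  [D, F, B are collinear ∩ EB ⟂ DF]
   → B = (-38/65, 424/65)

B = (-38/65, 424/65)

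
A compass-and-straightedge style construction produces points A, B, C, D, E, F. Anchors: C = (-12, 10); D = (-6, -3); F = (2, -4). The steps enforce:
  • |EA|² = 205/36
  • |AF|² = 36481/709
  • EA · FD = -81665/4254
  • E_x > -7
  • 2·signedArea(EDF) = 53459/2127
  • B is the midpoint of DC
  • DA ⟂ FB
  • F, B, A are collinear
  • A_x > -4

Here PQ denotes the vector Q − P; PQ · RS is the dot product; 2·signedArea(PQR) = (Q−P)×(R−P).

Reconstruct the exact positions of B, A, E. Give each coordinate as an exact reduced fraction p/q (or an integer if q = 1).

A = (-2784/709, 29/709)
B = (-9, 7/2)
E = (-4473/709, 767/4254)

1. B_x = -9  [B is the midpoint of DC]
2. B_y = 7/2  [B is the midpoint of DC]
   → B = (-9, 7/2)
3. A_x = -2784/709  [F, B, A are collinear ∩ DA ⟂ FB]
4. A_y = 29/709  [F, B, A are collinear ∩ DA ⟂ FB]
   → A = (-2784/709, 29/709)
5. E_x = -4473/709  [EA · FD = -81665/4254 ∩ 2·signedArea(EDF) = 53459/2127]
6. E_y = 767/4254  [EA · FD = -81665/4254 ∩ 2·signedArea(EDF) = 53459/2127]
   → E = (-4473/709, 767/4254)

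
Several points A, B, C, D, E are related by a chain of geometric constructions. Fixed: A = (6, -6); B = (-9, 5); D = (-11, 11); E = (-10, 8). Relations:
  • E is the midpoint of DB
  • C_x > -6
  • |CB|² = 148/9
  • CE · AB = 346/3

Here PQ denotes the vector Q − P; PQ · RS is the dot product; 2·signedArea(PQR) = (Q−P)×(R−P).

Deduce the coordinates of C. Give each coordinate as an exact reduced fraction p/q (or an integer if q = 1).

C = (-5, 13/3)

1. C_x = -5  [line 15·x + -11·y + 368/3 = 0 ∩ |CB|² = 148/9]
2. C_y = 13/3  [line 15·x + -11·y + 368/3 = 0 ∩ |CB|² = 148/9]
   → C = (-5, 13/3)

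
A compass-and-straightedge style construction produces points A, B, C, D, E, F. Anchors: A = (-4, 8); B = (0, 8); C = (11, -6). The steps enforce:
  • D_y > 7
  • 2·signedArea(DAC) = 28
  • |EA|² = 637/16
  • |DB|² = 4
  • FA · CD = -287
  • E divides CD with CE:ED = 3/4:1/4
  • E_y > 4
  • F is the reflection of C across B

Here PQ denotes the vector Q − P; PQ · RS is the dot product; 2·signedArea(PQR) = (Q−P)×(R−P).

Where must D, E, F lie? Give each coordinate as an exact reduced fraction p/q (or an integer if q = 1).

1. D_x = -2  [line 14·x + 15·y + -92 = 0 ∩ |DB|² = 4]
2. D_y = 8  [line 14·x + 15·y + -92 = 0 ∩ |DB|² = 4]
   → D = (-2, 8)
3. E_x = 5/4  [E divides CD with CE:ED = 3/4:1/4]
4. E_y = 9/2  [E divides CD with CE:ED = 3/4:1/4]
   → E = (5/4, 9/2)
5. F_x = -11  [F is the reflection of C across B]
6. F_y = 22  [F is the reflection of C across B]
   → F = (-11, 22)

D = (-2, 8)
E = (5/4, 9/2)
F = (-11, 22)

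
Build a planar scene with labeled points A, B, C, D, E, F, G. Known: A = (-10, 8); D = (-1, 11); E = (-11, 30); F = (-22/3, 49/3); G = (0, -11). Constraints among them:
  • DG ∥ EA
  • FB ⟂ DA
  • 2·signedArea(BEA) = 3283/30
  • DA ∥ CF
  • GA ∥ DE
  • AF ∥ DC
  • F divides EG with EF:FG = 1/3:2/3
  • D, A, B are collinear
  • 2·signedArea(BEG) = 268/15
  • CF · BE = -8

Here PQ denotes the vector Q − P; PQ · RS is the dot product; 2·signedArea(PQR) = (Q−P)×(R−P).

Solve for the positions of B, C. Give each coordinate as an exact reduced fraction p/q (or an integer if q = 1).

1. B_x = -51/10  [D, A, B are collinear ∩ FB ⟂ DA]
2. B_y = 289/30  [D, A, B are collinear ∩ FB ⟂ DA]
   → B = (-51/10, 289/30)
3. C_x = 5/3  [DA ∥ CF ∩ AF ∥ DC]
4. C_y = 58/3  [DA ∥ CF ∩ AF ∥ DC]
   → C = (5/3, 58/3)

B = (-51/10, 289/30)
C = (5/3, 58/3)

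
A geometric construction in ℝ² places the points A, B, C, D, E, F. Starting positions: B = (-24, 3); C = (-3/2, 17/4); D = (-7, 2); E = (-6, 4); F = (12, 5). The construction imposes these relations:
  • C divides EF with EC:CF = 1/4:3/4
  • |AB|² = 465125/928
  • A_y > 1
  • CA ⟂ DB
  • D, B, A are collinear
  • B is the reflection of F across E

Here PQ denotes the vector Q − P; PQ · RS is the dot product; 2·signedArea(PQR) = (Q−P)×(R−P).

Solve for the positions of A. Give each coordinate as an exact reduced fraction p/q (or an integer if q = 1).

A = (-383/232, 391/232)

1. A_x = -383/232  [D, B, A are collinear ∩ CA ⟂ DB]
2. A_y = 391/232  [D, B, A are collinear ∩ CA ⟂ DB]
   → A = (-383/232, 391/232)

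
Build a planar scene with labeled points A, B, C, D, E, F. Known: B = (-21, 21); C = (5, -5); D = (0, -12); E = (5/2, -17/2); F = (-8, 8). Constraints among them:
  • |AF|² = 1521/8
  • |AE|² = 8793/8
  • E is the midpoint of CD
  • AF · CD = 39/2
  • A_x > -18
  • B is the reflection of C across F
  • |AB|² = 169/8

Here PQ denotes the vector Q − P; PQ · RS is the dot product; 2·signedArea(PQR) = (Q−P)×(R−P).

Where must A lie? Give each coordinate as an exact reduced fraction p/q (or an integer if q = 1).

A = (-71/4, 71/4)

1. A_x = -71/4  [line 5·x + 7·y + -71/2 = 0 ∩ |AB|² = 169/8]
2. A_y = 71/4  [line 5·x + 7·y + -71/2 = 0 ∩ |AB|² = 169/8]
   → A = (-71/4, 71/4)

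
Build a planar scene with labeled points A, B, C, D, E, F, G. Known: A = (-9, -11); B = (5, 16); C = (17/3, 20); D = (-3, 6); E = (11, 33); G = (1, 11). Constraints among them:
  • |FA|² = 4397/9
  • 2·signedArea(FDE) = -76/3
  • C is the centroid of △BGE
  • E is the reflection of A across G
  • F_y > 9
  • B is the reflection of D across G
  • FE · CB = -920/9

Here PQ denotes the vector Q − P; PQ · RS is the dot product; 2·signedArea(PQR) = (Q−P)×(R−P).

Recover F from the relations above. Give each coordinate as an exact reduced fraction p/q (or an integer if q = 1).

F = (-1/3, 28/3)

1. F_x = -1/3  [2·signedArea(FDE) = -76/3 ∩ FE · CB = -920/9]
2. F_y = 28/3  [2·signedArea(FDE) = -76/3 ∩ FE · CB = -920/9]
   → F = (-1/3, 28/3)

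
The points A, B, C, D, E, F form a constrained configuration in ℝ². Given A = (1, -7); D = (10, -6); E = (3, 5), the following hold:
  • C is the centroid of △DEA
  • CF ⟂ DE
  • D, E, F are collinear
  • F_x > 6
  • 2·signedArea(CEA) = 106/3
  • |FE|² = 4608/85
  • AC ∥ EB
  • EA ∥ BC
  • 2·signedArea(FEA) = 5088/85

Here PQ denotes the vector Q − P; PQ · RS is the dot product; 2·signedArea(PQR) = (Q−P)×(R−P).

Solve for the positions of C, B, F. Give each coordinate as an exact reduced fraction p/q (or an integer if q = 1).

B = (20/3, 28/3)
C = (14/3, -8/3)
F = (591/85, -103/85)

1. C_x = 14/3  [C is the centroid of △DEA]
2. C_y = -8/3  [C is the centroid of △DEA]
   → C = (14/3, -8/3)
3. B_x = 20/3  [EA ∥ BC ∩ AC ∥ EB]
4. B_y = 28/3  [EA ∥ BC ∩ AC ∥ EB]
   → B = (20/3, 28/3)
5. F_x = 591/85  [D, E, F are collinear ∩ CF ⟂ DE]
6. F_y = -103/85  [D, E, F are collinear ∩ CF ⟂ DE]
   → F = (591/85, -103/85)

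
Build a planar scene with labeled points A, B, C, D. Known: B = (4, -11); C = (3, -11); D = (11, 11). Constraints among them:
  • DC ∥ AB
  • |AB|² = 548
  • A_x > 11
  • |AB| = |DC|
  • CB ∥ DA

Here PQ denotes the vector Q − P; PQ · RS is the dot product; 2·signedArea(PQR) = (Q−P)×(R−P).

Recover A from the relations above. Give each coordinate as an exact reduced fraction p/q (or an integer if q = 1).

1. A_x = 12  [DC ∥ AB ∩ CB ∥ DA]
2. A_y = 11  [DC ∥ AB ∩ CB ∥ DA]
   → A = (12, 11)

A = (12, 11)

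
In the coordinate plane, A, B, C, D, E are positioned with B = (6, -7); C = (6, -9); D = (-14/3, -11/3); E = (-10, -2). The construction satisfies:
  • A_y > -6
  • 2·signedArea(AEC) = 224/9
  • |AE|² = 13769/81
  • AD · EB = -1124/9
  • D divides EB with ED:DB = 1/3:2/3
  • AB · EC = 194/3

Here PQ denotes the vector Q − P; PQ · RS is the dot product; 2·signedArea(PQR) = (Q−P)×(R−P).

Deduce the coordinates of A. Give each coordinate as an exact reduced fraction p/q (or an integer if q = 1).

1. A_x = 22/9  [AB · EC = 194/3 ∩ AD · EB = -1124/9]
2. A_y = -53/9  [AB · EC = 194/3 ∩ AD · EB = -1124/9]
   → A = (22/9, -53/9)

A = (22/9, -53/9)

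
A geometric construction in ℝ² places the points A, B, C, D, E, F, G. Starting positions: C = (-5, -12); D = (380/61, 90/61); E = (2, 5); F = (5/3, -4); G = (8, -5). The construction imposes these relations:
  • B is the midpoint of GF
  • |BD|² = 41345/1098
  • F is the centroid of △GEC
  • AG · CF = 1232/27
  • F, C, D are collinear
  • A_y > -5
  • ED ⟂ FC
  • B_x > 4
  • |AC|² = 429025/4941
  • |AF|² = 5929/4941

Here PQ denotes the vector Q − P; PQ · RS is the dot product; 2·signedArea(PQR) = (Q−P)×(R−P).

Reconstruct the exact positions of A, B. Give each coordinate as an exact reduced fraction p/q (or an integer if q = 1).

1. A_x = 530/549  [line -20/3·x + -8·y + -872/27 = 0 ∩ |AF|² = 5929/4941]
2. A_y = -886/183  [line -20/3·x + -8·y + -872/27 = 0 ∩ |AF|² = 5929/4941]
   → A = (530/549, -886/183)
3. B_x = 29/6  [B is the midpoint of GF]
4. B_y = -9/2  [B is the midpoint of GF]
   → B = (29/6, -9/2)

A = (530/549, -886/183)
B = (29/6, -9/2)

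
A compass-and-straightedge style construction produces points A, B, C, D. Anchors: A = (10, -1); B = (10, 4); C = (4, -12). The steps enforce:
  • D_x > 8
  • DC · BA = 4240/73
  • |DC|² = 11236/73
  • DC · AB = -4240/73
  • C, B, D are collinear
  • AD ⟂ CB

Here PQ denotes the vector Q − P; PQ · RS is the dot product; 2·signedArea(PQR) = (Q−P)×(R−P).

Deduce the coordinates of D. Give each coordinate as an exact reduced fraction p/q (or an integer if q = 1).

1. D_x = 610/73  [C, B, D are collinear ∩ AD ⟂ CB]
2. D_y = -28/73  [C, B, D are collinear ∩ AD ⟂ CB]
   → D = (610/73, -28/73)

D = (610/73, -28/73)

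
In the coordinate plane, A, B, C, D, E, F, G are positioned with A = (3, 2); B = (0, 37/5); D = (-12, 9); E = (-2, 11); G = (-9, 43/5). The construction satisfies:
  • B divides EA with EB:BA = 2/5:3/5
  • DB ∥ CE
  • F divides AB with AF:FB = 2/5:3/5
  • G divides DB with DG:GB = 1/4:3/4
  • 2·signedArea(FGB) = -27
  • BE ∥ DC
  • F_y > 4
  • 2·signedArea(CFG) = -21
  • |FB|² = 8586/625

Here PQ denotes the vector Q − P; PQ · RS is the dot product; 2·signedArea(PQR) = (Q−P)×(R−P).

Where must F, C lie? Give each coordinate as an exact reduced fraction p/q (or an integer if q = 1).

C = (-14, 63/5)
F = (9/5, 104/25)

1. F_x = 9/5  [F divides AB with AF:FB = 2/5:3/5]
2. F_y = 104/25  [F divides AB with AF:FB = 2/5:3/5]
   → F = (9/5, 104/25)
3. C_x = -14  [DB ∥ CE ∩ BE ∥ DC]
4. C_y = 63/5  [DB ∥ CE ∩ BE ∥ DC]
   → C = (-14, 63/5)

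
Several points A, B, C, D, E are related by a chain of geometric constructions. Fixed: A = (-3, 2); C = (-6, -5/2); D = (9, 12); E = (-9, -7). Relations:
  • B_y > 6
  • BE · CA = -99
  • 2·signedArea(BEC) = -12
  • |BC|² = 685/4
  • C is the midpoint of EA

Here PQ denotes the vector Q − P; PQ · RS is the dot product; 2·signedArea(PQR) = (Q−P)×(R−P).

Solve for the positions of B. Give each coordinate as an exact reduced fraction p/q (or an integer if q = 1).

B = (3, 7)

1. B_x = 3  [2·signedArea(BEC) = -12 ∩ BE · CA = -99]
2. B_y = 7  [2·signedArea(BEC) = -12 ∩ BE · CA = -99]
   → B = (3, 7)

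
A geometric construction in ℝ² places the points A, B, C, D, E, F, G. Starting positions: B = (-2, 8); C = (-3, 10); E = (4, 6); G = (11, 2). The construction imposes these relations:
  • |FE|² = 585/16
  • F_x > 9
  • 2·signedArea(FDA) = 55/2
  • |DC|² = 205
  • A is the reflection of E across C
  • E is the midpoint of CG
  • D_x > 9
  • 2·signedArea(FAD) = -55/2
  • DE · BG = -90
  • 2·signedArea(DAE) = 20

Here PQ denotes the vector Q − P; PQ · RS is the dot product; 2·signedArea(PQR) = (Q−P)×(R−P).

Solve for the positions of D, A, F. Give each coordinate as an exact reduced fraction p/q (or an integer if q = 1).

A = (-10, 14)
D = (10, 4)
F = (37/4, 3)

1. D_x = 10  [line -13·x + 6·y + 106 = 0 ∩ |DC|² = 205]
2. D_y = 4  [line -13·x + 6·y + 106 = 0 ∩ |DC|² = 205]
   → D = (10, 4)
3. A_x = -10  [A is the reflection of E across C]
4. A_y = 14  [A is the reflection of E across C]
   → A = (-10, 14)
5. F_x = 37/4  [line -10·x + -20·y + 305/2 = 0 ∩ |FE|² = 585/16]
6. F_y = 3  [line -10·x + -20·y + 305/2 = 0 ∩ |FE|² = 585/16]
   → F = (37/4, 3)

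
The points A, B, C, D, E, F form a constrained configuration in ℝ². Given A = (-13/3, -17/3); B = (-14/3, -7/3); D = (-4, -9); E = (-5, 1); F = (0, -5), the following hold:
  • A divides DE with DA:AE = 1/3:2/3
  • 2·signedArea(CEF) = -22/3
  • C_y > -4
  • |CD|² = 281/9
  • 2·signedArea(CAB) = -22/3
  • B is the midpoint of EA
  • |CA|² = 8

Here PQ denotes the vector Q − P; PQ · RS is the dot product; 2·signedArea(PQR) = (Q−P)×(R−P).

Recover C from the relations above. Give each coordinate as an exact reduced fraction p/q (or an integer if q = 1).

C = (-7/3, -11/3)

1. C_x = -7/3  [2·signedArea(CAB) = -22/3 ∩ 2·signedArea(CEF) = -22/3]
2. C_y = -11/3  [2·signedArea(CAB) = -22/3 ∩ 2·signedArea(CEF) = -22/3]
   → C = (-7/3, -11/3)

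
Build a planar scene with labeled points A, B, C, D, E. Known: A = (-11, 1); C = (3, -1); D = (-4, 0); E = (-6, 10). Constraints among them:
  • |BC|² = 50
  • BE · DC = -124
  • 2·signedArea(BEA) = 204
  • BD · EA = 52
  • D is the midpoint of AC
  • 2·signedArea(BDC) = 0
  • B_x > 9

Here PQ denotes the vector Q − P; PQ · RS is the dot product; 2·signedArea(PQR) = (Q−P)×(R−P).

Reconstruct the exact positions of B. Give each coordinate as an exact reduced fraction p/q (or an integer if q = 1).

1. B_x = 10  [2·signedArea(BDC) = 0 ∩ 2·signedArea(BEA) = 204]
2. B_y = -2  [2·signedArea(BDC) = 0 ∩ 2·signedArea(BEA) = 204]
   → B = (10, -2)

B = (10, -2)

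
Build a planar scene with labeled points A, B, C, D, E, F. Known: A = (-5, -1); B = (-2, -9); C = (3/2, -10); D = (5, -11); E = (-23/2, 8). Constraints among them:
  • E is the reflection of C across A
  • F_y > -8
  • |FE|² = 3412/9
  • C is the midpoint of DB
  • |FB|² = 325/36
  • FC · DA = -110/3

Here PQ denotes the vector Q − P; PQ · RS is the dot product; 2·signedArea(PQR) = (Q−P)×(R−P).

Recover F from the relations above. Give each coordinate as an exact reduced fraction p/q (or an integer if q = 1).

1. F_x = 1/2  [line 10·x + -10·y + -235/3 = 0 ∩ |FB|² = 325/36]
2. F_y = -22/3  [line 10·x + -10·y + -235/3 = 0 ∩ |FB|² = 325/36]
   → F = (1/2, -22/3)

F = (1/2, -22/3)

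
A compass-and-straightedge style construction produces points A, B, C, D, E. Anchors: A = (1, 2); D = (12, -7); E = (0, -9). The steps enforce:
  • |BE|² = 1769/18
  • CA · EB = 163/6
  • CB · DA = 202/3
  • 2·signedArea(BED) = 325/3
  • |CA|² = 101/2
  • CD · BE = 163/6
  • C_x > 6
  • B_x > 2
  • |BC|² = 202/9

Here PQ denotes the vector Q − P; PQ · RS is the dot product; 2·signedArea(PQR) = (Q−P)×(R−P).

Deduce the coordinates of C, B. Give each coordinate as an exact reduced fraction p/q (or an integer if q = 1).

1. B_x = 17/6  [line -2·x + 12·y + -1/3 = 0 ∩ |BE|² = 1769/18]
2. B_y = 1/2  [line -2·x + 12·y + -1/3 = 0 ∩ |BE|² = 1769/18]
   → B = (17/6, 1/2)
3. C_x = 13/2  [CA · EB = 163/6 ∩ CB · DA = 202/3]
4. C_y = -5/2  [CA · EB = 163/6 ∩ CB · DA = 202/3]
   → C = (13/2, -5/2)

B = (17/6, 1/2)
C = (13/2, -5/2)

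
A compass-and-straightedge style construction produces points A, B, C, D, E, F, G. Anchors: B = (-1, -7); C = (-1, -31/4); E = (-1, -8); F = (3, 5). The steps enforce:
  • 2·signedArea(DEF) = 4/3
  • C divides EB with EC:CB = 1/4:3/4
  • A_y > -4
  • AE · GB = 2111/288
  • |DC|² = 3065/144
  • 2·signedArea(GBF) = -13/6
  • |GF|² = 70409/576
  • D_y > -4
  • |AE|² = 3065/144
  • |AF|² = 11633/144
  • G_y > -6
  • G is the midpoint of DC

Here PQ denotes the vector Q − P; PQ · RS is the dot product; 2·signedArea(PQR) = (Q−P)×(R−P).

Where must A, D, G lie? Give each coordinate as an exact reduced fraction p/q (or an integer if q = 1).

A = (1/3, -43/12)
D = (1/3, -10/3)
G = (-1/3, -133/24)

1. D_x = 1/3  [line -13·x + 4·y + 53/3 = 0 ∩ |DC|² = 3065/144]
2. D_y = -10/3  [line -13·x + 4·y + 53/3 = 0 ∩ |DC|² = 3065/144]
   → D = (1/3, -10/3)
3. G_x = -1/3  [G is the midpoint of DC]
4. G_y = -133/24  [G is the midpoint of DC]
   → G = (-1/3, -133/24)
5. A_x = 1/3  [line 2/3·x + 35/24·y + 1441/288 = 0 ∩ |AE|² = 3065/144]
6. A_y = -43/12  [line 2/3·x + 35/24·y + 1441/288 = 0 ∩ |AE|² = 3065/144]
   → A = (1/3, -43/12)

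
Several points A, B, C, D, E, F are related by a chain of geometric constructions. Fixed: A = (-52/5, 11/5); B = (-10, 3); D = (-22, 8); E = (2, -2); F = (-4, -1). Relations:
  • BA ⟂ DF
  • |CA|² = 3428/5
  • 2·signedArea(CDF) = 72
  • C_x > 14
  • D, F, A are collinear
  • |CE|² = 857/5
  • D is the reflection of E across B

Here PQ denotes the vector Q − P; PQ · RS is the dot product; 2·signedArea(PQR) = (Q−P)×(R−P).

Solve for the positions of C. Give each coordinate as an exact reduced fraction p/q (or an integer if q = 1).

1. C_x = 72/5  [line 9·x + 18·y + -18 = 0 ∩ |CE|² = 857/5]
2. C_y = -31/5  [line 9·x + 18·y + -18 = 0 ∩ |CE|² = 857/5]
   → C = (72/5, -31/5)

C = (72/5, -31/5)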